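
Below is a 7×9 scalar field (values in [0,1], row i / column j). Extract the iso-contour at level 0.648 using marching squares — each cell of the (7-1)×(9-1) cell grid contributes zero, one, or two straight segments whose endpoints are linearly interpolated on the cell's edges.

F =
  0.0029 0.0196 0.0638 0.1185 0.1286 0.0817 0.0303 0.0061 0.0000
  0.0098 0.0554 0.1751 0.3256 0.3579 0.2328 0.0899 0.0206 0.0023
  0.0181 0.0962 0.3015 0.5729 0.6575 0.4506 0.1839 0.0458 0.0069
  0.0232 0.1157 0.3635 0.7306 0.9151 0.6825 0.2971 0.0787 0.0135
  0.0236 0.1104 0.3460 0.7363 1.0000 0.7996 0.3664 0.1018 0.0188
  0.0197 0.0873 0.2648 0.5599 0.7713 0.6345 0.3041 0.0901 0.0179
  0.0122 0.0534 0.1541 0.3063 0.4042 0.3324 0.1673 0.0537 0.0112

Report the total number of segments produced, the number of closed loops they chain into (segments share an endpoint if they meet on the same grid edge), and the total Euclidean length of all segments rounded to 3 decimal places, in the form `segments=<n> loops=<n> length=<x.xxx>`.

cell (1,3): code 0100 → (1.968,4.000)–(2.000,3.888)
cell (1,4): code 1000 → (2.000,4.046)–(1.968,4.000)
cell (2,2): code 0100 → (2.476,3.000)–(3.000,2.775)
cell (2,3): code 1110 → (2.000,3.888)–(2.476,3.000)
cell (2,4): code 1101 → (2.851,5.000)–(2.000,4.046)
cell (2,5): code 1000 → (3.000,5.090)–(2.851,5.000)
cell (3,2): code 0110 → (3.000,2.775)–(4.000,2.774)
cell (3,5): code 1001 → (4.000,5.350)–(3.000,5.090)
cell (4,2): code 0010 → (4.000,2.774)–(4.501,3.000)
cell (4,3): code 0111 → (4.501,3.000)–(5.000,3.417)
cell (4,4): code 1011 → (5.000,4.901)–(4.918,5.000)
cell (4,5): code 0001 → (4.918,5.000)–(4.000,5.350)
cell (5,3): code 0010 → (5.000,3.417)–(5.336,4.000)
cell (5,4): code 0001 → (5.336,4.000)–(5.000,4.901)
total: 14 segments, chained into 1 closed loop(s), length Σ = 9.181050

segments=14 loops=1 length=9.181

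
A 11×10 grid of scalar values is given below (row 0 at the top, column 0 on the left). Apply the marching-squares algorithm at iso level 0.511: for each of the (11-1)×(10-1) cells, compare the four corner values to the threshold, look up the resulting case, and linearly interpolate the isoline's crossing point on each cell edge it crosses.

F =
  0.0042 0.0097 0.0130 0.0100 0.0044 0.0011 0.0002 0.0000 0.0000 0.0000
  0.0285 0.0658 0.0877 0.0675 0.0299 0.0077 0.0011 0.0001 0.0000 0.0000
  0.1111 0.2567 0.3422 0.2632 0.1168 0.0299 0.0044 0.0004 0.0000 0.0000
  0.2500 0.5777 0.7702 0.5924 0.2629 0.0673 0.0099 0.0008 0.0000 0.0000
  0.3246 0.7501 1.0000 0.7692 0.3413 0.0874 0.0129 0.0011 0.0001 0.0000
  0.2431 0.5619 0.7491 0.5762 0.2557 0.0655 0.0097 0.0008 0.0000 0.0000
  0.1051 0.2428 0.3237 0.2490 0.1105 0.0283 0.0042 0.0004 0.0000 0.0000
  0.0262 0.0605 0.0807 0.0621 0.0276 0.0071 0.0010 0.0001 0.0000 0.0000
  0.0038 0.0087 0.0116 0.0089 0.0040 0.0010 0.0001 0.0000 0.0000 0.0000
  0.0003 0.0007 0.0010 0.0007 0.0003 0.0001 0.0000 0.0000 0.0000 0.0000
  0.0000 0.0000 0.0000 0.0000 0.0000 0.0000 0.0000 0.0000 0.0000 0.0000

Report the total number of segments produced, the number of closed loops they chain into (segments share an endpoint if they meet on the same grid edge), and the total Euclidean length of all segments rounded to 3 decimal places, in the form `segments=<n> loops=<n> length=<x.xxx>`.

segments=12 loops=1 length=9.708

cell (2,0): code 0100 → (2.792,1.000)–(3.000,0.796)
cell (2,1): code 1100 → (2.394,2.000)–(2.792,1.000)
cell (2,2): code 1100 → (2.753,3.000)–(2.394,2.000)
cell (2,3): code 1000 → (3.000,3.247)–(2.753,3.000)
cell (3,0): code 0110 → (3.000,0.796)–(4.000,0.438)
cell (3,3): code 1001 → (4.000,3.603)–(3.000,3.247)
cell (4,0): code 0110 → (4.000,0.438)–(5.000,0.840)
cell (4,3): code 1001 → (5.000,3.203)–(4.000,3.603)
cell (5,0): code 0010 → (5.000,0.840)–(5.160,1.000)
cell (5,1): code 0011 → (5.160,1.000)–(5.560,2.000)
cell (5,2): code 0011 → (5.560,2.000)–(5.199,3.000)
cell (5,3): code 0001 → (5.199,3.000)–(5.000,3.203)
total: 12 segments, chained into 1 closed loop(s), length Σ = 9.708211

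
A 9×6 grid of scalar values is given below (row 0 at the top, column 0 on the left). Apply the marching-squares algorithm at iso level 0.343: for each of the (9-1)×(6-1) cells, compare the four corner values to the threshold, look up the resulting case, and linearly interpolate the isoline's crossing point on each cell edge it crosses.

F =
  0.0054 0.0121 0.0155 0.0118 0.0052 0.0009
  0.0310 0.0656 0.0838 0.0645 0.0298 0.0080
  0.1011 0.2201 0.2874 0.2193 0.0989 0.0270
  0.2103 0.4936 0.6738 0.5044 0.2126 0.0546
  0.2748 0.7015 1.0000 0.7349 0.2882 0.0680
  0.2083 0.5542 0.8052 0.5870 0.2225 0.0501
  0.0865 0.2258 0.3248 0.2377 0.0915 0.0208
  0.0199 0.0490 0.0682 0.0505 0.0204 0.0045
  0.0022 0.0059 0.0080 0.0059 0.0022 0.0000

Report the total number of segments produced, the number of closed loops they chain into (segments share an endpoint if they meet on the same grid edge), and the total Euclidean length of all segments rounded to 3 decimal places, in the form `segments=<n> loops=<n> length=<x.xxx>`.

cell (2,0): code 0100 → (2.449,1.000)–(3.000,0.468)
cell (2,1): code 1100 → (2.144,2.000)–(2.449,1.000)
cell (2,2): code 1100 → (2.434,3.000)–(2.144,2.000)
cell (2,3): code 1000 → (3.000,3.553)–(2.434,3.000)
cell (3,0): code 0110 → (3.000,0.468)–(4.000,0.160)
cell (3,3): code 1001 → (4.000,3.877)–(3.000,3.553)
cell (4,0): code 0110 → (4.000,0.160)–(5.000,0.389)
cell (4,3): code 1001 → (5.000,3.669)–(4.000,3.877)
cell (5,0): code 0010 → (5.000,0.389)–(5.643,1.000)
cell (5,1): code 0011 → (5.643,1.000)–(5.962,2.000)
cell (5,2): code 0011 → (5.962,2.000)–(5.699,3.000)
cell (5,3): code 0001 → (5.699,3.000)–(5.000,3.669)
total: 12 segments, chained into 1 closed loop(s), length Σ = 11.726932

segments=12 loops=1 length=11.727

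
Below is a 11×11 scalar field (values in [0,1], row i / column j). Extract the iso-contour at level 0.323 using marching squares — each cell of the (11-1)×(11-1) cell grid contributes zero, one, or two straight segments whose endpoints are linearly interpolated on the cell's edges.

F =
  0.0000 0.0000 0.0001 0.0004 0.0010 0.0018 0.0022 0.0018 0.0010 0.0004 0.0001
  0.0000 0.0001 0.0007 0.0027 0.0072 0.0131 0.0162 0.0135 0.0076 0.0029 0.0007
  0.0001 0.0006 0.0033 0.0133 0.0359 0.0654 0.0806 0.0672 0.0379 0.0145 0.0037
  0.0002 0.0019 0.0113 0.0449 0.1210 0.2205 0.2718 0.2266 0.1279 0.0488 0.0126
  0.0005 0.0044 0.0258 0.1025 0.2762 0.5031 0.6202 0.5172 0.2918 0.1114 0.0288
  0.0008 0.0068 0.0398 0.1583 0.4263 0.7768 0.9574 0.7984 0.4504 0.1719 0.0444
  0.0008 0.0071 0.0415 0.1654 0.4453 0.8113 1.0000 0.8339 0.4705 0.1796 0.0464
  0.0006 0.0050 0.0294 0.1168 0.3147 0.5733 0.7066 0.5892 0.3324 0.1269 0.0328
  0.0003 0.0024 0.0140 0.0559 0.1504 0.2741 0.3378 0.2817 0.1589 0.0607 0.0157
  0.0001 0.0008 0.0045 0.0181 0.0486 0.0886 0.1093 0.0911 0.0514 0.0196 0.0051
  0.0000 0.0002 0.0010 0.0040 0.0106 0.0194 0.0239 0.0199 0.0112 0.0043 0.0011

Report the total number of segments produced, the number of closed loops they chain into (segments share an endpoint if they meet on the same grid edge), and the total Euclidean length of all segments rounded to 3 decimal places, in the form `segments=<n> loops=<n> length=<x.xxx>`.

cell (3,4): code 0100 → (3.363,5.000)–(4.000,4.206)
cell (3,5): code 1100 → (3.147,6.000)–(3.363,5.000)
cell (3,6): code 1100 → (3.332,7.000)–(3.147,6.000)
cell (3,7): code 1000 → (4.000,7.862)–(3.332,7.000)
cell (4,3): code 0100 → (4.312,4.000)–(5.000,3.615)
cell (4,4): code 1110 → (4.000,4.206)–(4.312,4.000)
cell (4,7): code 1101 → (4.197,8.000)–(4.000,7.862)
cell (4,8): code 1000 → (5.000,8.457)–(4.197,8.000)
cell (5,3): code 0110 → (5.000,3.615)–(6.000,3.563)
cell (5,8): code 1001 → (6.000,8.507)–(5.000,8.457)
cell (6,3): code 0010 → (6.000,3.563)–(6.936,4.000)
cell (6,4): code 0111 → (6.936,4.000)–(7.000,4.032)
cell (6,8): code 1001 → (7.000,8.046)–(6.000,8.507)
cell (7,4): code 0010 → (7.000,4.032)–(7.837,5.000)
cell (7,5): code 0111 → (7.837,5.000)–(8.000,5.768)
cell (7,6): code 1011 → (8.000,6.264)–(7.866,7.000)
cell (7,7): code 0011 → (7.866,7.000)–(7.054,8.000)
cell (7,8): code 0001 → (7.054,8.000)–(7.000,8.046)
cell (8,5): code 0010 → (8.000,5.768)–(8.065,6.000)
cell (8,6): code 0001 → (8.065,6.000)–(8.000,6.264)
total: 20 segments, chained into 1 closed loop(s), length Σ = 15.368335

segments=20 loops=1 length=15.368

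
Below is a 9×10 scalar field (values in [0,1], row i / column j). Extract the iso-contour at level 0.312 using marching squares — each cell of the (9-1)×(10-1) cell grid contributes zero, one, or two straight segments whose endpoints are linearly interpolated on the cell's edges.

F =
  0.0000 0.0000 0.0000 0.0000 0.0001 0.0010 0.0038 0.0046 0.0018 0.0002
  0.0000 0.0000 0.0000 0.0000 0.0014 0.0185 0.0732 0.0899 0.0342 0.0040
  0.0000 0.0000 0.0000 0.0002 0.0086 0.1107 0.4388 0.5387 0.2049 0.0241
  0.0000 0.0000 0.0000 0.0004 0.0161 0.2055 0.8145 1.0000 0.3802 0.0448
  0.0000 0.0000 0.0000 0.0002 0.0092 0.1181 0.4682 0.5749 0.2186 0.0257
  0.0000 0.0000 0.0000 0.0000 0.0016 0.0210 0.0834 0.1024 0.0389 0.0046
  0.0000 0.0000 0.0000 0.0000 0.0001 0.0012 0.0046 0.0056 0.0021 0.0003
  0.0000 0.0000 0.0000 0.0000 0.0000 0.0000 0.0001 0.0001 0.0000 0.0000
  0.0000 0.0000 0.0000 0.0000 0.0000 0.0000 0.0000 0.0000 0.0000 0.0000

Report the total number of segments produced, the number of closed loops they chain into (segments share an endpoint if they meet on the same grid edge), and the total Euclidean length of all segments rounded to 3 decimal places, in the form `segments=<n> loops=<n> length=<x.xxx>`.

cell (1,5): code 0100 → (1.653,6.000)–(2.000,5.614)
cell (1,6): code 1100 → (1.495,7.000)–(1.653,6.000)
cell (1,7): code 1000 → (2.000,7.679)–(1.495,7.000)
cell (2,5): code 0110 → (2.000,5.614)–(3.000,5.175)
cell (2,7): code 1101 → (2.611,8.000)–(2.000,7.679)
cell (2,8): code 1000 → (3.000,8.203)–(2.611,8.000)
cell (3,5): code 0110 → (3.000,5.175)–(4.000,5.554)
cell (3,7): code 1011 → (4.000,7.738)–(3.422,8.000)
cell (3,8): code 0001 → (3.422,8.000)–(3.000,8.203)
cell (4,5): code 0010 → (4.000,5.554)–(4.406,6.000)
cell (4,6): code 0011 → (4.406,6.000)–(4.556,7.000)
cell (4,7): code 0001 → (4.556,7.000)–(4.000,7.738)
total: 12 segments, chained into 1 closed loop(s), length Σ = 9.310243

segments=12 loops=1 length=9.310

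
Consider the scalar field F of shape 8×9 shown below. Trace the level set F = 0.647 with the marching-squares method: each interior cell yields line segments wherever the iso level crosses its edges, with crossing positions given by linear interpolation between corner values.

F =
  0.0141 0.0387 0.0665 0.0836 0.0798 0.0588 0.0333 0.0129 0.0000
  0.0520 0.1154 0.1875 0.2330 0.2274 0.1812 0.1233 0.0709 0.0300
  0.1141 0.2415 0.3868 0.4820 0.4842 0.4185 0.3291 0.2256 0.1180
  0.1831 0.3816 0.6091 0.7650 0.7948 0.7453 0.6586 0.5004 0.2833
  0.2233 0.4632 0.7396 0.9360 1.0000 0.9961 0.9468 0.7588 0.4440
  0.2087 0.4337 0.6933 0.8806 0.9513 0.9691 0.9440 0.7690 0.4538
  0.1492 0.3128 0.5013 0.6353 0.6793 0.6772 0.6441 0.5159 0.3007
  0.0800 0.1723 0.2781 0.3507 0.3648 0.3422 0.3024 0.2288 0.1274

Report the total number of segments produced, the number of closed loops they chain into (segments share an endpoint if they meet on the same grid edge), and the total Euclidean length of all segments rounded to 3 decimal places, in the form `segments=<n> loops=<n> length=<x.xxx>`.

cell (2,2): code 0100 → (2.583,3.000)–(3.000,2.243)
cell (2,3): code 1100 → (2.524,4.000)–(2.583,3.000)
cell (2,4): code 1100 → (2.699,5.000)–(2.524,4.000)
cell (2,5): code 1100 → (2.965,6.000)–(2.699,5.000)
cell (2,6): code 1000 → (3.000,6.073)–(2.965,6.000)
cell (3,1): code 0100 → (3.290,2.000)–(4.000,1.665)
cell (3,2): code 1110 → (3.000,2.243)–(3.290,2.000)
cell (3,6): code 1101 → (3.567,7.000)–(3.000,6.073)
cell (3,7): code 1000 → (4.000,7.355)–(3.567,7.000)
cell (4,1): code 0110 → (4.000,1.665)–(5.000,1.822)
cell (4,7): code 1001 → (5.000,7.387)–(4.000,7.355)
cell (5,1): code 0010 → (5.000,1.822)–(5.241,2.000)
cell (5,2): code 0011 → (5.241,2.000)–(5.952,3.000)
cell (5,3): code 0111 → (5.952,3.000)–(6.000,3.266)
cell (5,5): code 1011 → (6.000,5.912)–(5.990,6.000)
cell (5,6): code 0011 → (5.990,6.000)–(5.482,7.000)
cell (5,7): code 0001 → (5.482,7.000)–(5.000,7.387)
cell (6,3): code 0010 → (6.000,3.266)–(6.103,4.000)
cell (6,4): code 0011 → (6.103,4.000)–(6.090,5.000)
cell (6,5): code 0001 → (6.090,5.000)–(6.000,5.912)
total: 20 segments, chained into 1 closed loop(s), length Σ = 15.102972

segments=20 loops=1 length=15.103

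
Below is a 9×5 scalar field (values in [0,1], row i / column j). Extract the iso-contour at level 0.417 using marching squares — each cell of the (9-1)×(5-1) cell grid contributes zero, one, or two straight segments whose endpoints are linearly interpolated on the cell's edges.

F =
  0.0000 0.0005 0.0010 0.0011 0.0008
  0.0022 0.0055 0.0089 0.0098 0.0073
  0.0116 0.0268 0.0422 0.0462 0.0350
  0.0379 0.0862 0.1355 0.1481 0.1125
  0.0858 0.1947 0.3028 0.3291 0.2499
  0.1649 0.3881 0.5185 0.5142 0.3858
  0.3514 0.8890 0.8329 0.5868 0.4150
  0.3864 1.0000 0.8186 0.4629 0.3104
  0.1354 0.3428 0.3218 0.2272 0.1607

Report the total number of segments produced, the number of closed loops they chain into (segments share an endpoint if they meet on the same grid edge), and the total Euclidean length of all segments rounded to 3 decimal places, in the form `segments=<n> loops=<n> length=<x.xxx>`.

segments=12 loops=1 length=11.427

cell (4,1): code 0100 → (4.529,2.000)–(5.000,1.222)
cell (4,2): code 1100 → (4.475,3.000)–(4.529,2.000)
cell (4,3): code 1000 → (5.000,3.757)–(4.475,3.000)
cell (5,0): code 0100 → (5.058,1.000)–(6.000,0.122)
cell (5,1): code 1110 → (5.000,1.222)–(5.058,1.000)
cell (5,3): code 1001 → (6.000,3.988)–(5.000,3.757)
cell (6,0): code 0110 → (6.000,0.122)–(7.000,0.050)
cell (6,3): code 1001 → (7.000,3.301)–(6.000,3.988)
cell (7,0): code 0010 → (7.000,0.050)–(7.887,1.000)
cell (7,1): code 0011 → (7.887,1.000)–(7.808,2.000)
cell (7,2): code 0011 → (7.808,2.000)–(7.195,3.000)
cell (7,3): code 0001 → (7.195,3.000)–(7.000,3.301)
total: 12 segments, chained into 1 closed loop(s), length Σ = 11.426503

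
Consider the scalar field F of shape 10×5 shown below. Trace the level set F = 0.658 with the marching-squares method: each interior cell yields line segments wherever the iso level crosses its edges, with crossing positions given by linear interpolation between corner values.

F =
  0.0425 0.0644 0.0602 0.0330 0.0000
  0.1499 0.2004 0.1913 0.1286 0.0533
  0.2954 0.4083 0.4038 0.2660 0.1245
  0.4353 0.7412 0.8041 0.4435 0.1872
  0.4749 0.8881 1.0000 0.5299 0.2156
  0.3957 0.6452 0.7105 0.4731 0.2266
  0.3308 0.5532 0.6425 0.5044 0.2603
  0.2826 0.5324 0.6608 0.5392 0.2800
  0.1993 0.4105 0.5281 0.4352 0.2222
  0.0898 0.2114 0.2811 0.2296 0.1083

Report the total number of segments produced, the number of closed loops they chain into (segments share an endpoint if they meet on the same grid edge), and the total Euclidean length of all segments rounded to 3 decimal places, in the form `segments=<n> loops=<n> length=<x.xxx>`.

segments=14 loops=2 length=8.723

cell (2,0): code 0100 → (2.750,1.000)–(3.000,0.728)
cell (2,1): code 1100 → (2.635,2.000)–(2.750,1.000)
cell (2,2): code 1000 → (3.000,2.405)–(2.635,2.000)
cell (3,0): code 0110 → (3.000,0.728)–(4.000,0.443)
cell (3,2): code 1001 → (4.000,2.728)–(3.000,2.405)
cell (4,0): code 0010 → (4.000,0.443)–(4.947,1.000)
cell (4,1): code 0111 → (4.947,1.000)–(5.000,1.196)
cell (4,2): code 1001 → (5.000,2.221)–(4.000,2.728)
cell (5,1): code 0010 → (5.000,1.196)–(5.772,2.000)
cell (5,2): code 0001 → (5.772,2.000)–(5.000,2.221)
cell (6,1): code 0100 → (6.847,2.000)–(7.000,1.978)
cell (6,2): code 1000 → (7.000,2.023)–(6.847,2.000)
cell (7,1): code 0010 → (7.000,1.978)–(7.021,2.000)
cell (7,2): code 0001 → (7.021,2.000)–(7.000,2.023)
total: 14 segments, chained into 2 closed loop(s), length Σ = 8.723089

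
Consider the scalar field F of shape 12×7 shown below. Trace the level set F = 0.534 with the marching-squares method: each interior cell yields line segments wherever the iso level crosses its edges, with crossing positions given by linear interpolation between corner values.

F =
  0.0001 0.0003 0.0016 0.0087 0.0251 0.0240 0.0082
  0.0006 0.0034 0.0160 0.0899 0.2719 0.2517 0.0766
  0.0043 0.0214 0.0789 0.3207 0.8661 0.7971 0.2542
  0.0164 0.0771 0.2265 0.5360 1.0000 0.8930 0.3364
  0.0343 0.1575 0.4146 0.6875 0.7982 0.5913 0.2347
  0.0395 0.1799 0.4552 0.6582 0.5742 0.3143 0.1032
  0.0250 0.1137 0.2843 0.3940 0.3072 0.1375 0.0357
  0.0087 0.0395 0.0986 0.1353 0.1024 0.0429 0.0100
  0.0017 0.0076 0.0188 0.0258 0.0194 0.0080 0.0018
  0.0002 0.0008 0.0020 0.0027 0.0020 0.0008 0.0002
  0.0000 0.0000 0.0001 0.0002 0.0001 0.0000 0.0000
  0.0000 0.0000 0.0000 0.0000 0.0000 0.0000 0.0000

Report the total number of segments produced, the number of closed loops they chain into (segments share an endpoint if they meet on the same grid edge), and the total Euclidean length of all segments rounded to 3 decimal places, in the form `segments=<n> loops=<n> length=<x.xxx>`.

segments=14 loops=1 length=11.317

cell (1,3): code 0100 → (1.441,4.000)–(2.000,3.391)
cell (1,4): code 1100 → (1.518,5.000)–(1.441,4.000)
cell (1,5): code 1000 → (2.000,5.485)–(1.518,5.000)
cell (2,2): code 0100 → (2.991,3.000)–(3.000,2.994)
cell (2,3): code 1110 → (2.000,3.391)–(2.991,3.000)
cell (2,5): code 1001 → (3.000,5.645)–(2.000,5.485)
cell (3,2): code 0110 → (3.000,2.994)–(4.000,2.438)
cell (3,5): code 1001 → (4.000,5.161)–(3.000,5.645)
cell (4,2): code 0110 → (4.000,2.438)–(5.000,2.388)
cell (4,4): code 1011 → (5.000,4.155)–(4.207,5.000)
cell (4,5): code 0001 → (4.207,5.000)–(4.000,5.161)
cell (5,2): code 0010 → (5.000,2.388)–(5.470,3.000)
cell (5,3): code 0011 → (5.470,3.000)–(5.151,4.000)
cell (5,4): code 0001 → (5.151,4.000)–(5.000,4.155)
total: 14 segments, chained into 1 closed loop(s), length Σ = 11.317268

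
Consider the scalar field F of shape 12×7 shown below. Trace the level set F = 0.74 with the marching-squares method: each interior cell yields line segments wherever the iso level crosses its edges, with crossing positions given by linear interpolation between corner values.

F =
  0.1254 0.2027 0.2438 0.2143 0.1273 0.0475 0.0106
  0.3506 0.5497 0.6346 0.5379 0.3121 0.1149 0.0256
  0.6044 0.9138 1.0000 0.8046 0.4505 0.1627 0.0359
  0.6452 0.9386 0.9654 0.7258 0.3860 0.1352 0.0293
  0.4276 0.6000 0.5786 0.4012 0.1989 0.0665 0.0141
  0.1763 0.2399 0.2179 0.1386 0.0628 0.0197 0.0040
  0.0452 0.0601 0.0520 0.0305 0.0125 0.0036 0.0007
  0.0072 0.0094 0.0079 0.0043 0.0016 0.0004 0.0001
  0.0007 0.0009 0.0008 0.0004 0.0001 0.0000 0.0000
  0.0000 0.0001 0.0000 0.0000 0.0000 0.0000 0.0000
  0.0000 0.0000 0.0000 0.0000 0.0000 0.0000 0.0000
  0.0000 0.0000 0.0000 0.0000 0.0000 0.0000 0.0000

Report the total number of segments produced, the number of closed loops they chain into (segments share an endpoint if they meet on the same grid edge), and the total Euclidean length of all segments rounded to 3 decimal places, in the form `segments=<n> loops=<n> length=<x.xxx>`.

cell (1,0): code 0100 → (1.523,1.000)–(2.000,0.438)
cell (1,1): code 1100 → (1.288,2.000)–(1.523,1.000)
cell (1,2): code 1100 → (1.758,3.000)–(1.288,2.000)
cell (1,3): code 1000 → (2.000,3.182)–(1.758,3.000)
cell (2,0): code 0110 → (2.000,0.438)–(3.000,0.323)
cell (2,2): code 1011 → (3.000,2.941)–(2.820,3.000)
cell (2,3): code 0001 → (2.820,3.000)–(2.000,3.182)
cell (3,0): code 0010 → (3.000,0.323)–(3.587,1.000)
cell (3,1): code 0011 → (3.587,1.000)–(3.583,2.000)
cell (3,2): code 0001 → (3.583,2.000)–(3.000,2.941)
total: 10 segments, chained into 1 closed loop(s), length Σ = 8.210531

segments=10 loops=1 length=8.211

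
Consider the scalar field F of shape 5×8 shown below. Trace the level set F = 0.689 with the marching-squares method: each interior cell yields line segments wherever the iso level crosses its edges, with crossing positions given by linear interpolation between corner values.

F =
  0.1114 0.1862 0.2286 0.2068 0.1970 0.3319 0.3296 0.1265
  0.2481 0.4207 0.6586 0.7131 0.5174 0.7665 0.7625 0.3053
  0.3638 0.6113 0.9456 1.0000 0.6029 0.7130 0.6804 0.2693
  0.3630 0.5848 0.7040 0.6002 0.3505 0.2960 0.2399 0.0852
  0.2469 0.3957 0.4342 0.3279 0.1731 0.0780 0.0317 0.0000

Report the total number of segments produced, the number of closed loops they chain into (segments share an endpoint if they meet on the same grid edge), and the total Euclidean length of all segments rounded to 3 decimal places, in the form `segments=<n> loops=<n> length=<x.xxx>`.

cell (0,2): code 0100 → (0.952,3.000)–(1.000,2.558)
cell (0,3): code 1000 → (1.000,3.123)–(0.952,3.000)
cell (0,4): code 0100 → (0.822,5.000)–(1.000,4.689)
cell (0,5): code 1100 → (0.830,6.000)–(0.822,5.000)
cell (0,6): code 1000 → (1.000,6.161)–(0.830,6.000)
cell (1,1): code 0100 → (1.106,2.000)–(2.000,1.232)
cell (1,2): code 1110 → (1.000,2.558)–(1.106,2.000)
cell (1,3): code 1001 → (2.000,3.783)–(1.000,3.123)
cell (1,4): code 0110 → (1.000,4.689)–(2.000,4.782)
cell (1,5): code 1011 → (2.000,5.736)–(1.895,6.000)
cell (1,6): code 0001 → (1.895,6.000)–(1.000,6.161)
cell (2,1): code 0110 → (2.000,1.232)–(3.000,1.874)
cell (2,2): code 1011 → (3.000,2.145)–(2.778,3.000)
cell (2,3): code 0001 → (2.778,3.000)–(2.000,3.783)
cell (2,4): code 0010 → (2.000,4.782)–(2.058,5.000)
cell (2,5): code 0001 → (2.058,5.000)–(2.000,5.736)
cell (3,1): code 0010 → (3.000,1.874)–(3.056,2.000)
cell (3,2): code 0001 → (3.056,2.000)–(3.000,2.145)
total: 18 segments, chained into 2 closed loop(s), length Σ = 11.743498

segments=18 loops=2 length=11.743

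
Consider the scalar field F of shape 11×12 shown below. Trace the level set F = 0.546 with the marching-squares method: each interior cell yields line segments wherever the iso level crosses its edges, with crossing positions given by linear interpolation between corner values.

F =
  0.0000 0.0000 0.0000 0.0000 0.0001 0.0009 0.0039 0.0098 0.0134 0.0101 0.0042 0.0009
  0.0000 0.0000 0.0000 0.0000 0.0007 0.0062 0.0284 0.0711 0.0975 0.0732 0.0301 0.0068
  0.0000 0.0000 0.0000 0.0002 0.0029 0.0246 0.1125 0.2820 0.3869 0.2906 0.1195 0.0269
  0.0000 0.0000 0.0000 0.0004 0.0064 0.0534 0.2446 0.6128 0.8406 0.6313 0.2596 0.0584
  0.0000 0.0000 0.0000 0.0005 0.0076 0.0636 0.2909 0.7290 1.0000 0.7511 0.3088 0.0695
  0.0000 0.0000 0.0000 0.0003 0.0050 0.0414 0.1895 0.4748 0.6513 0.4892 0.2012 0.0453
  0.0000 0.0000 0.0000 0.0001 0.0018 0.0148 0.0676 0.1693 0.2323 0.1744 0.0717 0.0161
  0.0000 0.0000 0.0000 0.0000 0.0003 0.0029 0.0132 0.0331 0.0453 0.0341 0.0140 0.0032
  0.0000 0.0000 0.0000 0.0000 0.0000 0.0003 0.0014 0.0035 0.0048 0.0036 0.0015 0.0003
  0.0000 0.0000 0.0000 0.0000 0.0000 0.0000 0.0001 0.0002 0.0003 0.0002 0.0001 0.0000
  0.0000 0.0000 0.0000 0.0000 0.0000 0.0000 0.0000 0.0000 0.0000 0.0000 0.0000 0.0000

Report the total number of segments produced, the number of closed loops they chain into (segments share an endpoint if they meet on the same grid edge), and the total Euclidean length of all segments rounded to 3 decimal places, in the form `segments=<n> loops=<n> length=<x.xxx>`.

cell (2,6): code 0100 → (2.798,7.000)–(3.000,6.819)
cell (2,7): code 1100 → (2.351,8.000)–(2.798,7.000)
cell (2,8): code 1100 → (2.750,9.000)–(2.351,8.000)
cell (2,9): code 1000 → (3.000,9.229)–(2.750,9.000)
cell (3,6): code 0110 → (3.000,6.819)–(4.000,6.582)
cell (3,9): code 1001 → (4.000,9.464)–(3.000,9.229)
cell (4,6): code 0010 → (4.000,6.582)–(4.720,7.000)
cell (4,7): code 0111 → (4.720,7.000)–(5.000,7.403)
cell (4,8): code 1011 → (5.000,8.650)–(4.783,9.000)
cell (4,9): code 0001 → (4.783,9.000)–(4.000,9.464)
cell (5,7): code 0010 → (5.000,7.403)–(5.251,8.000)
cell (5,8): code 0001 → (5.251,8.000)–(5.000,8.650)
total: 12 segments, chained into 1 closed loop(s), length Σ = 8.827372

segments=12 loops=1 length=8.827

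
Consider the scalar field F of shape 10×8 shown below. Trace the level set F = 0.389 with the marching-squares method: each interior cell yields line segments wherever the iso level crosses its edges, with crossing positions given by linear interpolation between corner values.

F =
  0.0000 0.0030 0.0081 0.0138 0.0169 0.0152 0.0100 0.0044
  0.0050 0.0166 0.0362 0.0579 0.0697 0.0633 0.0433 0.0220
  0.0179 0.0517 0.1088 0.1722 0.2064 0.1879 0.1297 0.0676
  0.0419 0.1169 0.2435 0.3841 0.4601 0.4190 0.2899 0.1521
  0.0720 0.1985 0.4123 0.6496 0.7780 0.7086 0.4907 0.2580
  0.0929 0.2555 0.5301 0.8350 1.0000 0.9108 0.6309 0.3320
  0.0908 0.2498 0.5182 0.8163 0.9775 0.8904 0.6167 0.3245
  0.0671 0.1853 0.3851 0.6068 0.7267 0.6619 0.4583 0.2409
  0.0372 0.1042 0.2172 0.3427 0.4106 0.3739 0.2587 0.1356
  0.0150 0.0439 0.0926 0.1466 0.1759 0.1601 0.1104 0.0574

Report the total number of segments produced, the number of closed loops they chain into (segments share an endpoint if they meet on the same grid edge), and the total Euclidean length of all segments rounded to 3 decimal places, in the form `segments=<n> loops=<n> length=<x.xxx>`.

cell (2,3): code 0100 → (2.720,4.000)–(3.000,3.064)
cell (2,4): code 1100 → (2.870,5.000)–(2.720,4.000)
cell (2,5): code 1000 → (3.000,5.232)–(2.870,5.000)
cell (3,1): code 0100 → (3.862,2.000)–(4.000,1.891)
cell (3,2): code 1100 → (3.018,3.000)–(3.862,2.000)
cell (3,3): code 1110 → (3.000,3.064)–(3.018,3.000)
cell (3,5): code 1101 → (3.494,6.000)–(3.000,5.232)
cell (3,6): code 1000 → (4.000,6.437)–(3.494,6.000)
cell (4,1): code 0110 → (4.000,1.891)–(5.000,1.486)
cell (4,6): code 1001 → (5.000,6.809)–(4.000,6.437)
cell (5,1): code 0110 → (5.000,1.486)–(6.000,1.519)
cell (5,6): code 1001 → (6.000,6.779)–(5.000,6.809)
cell (6,1): code 0010 → (6.000,1.519)–(6.971,2.000)
cell (6,2): code 0111 → (6.971,2.000)–(7.000,2.018)
cell (6,6): code 1001 → (7.000,6.319)–(6.000,6.779)
cell (7,2): code 0010 → (7.000,2.018)–(7.825,3.000)
cell (7,3): code 0111 → (7.825,3.000)–(8.000,3.682)
cell (7,4): code 1011 → (8.000,4.589)–(7.948,5.000)
cell (7,5): code 0011 → (7.948,5.000)–(7.347,6.000)
cell (7,6): code 0001 → (7.347,6.000)–(7.000,6.319)
cell (8,3): code 0010 → (8.000,3.682)–(8.092,4.000)
cell (8,4): code 0001 → (8.092,4.000)–(8.000,4.589)
total: 22 segments, chained into 1 closed loop(s), length Σ = 16.718331

segments=22 loops=1 length=16.718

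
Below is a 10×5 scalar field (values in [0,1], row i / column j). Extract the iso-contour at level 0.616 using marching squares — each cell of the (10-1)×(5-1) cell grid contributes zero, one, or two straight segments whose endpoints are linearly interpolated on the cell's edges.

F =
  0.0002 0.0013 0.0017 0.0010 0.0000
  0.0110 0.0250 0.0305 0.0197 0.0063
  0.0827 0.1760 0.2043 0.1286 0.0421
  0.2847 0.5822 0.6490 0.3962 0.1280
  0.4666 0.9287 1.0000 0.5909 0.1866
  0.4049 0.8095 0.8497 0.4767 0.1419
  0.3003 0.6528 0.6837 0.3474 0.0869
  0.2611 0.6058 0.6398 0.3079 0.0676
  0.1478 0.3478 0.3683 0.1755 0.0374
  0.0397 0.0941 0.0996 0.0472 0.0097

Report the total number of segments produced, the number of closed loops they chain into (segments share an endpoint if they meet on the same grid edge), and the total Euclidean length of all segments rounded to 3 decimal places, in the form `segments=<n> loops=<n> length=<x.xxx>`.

cell (2,1): code 0100 → (2.926,2.000)–(3.000,1.506)
cell (2,2): code 1000 → (3.000,2.131)–(2.926,2.000)
cell (3,0): code 0100 → (3.098,1.000)–(4.000,0.323)
cell (3,1): code 1110 → (3.000,1.506)–(3.098,1.000)
cell (3,2): code 1001 → (4.000,2.939)–(3.000,2.131)
cell (4,0): code 0110 → (4.000,0.323)–(5.000,0.522)
cell (4,2): code 1001 → (5.000,2.627)–(4.000,2.939)
cell (5,0): code 0110 → (5.000,0.522)–(6.000,0.896)
cell (5,2): code 1001 → (6.000,2.201)–(5.000,2.627)
cell (6,0): code 0010 → (6.000,0.896)–(6.783,1.000)
cell (6,1): code 0111 → (6.783,1.000)–(7.000,1.300)
cell (6,2): code 1001 → (7.000,2.072)–(6.000,2.201)
cell (7,1): code 0010 → (7.000,1.300)–(7.088,2.000)
cell (7,2): code 0001 → (7.088,2.000)–(7.000,2.072)
total: 14 segments, chained into 1 closed loop(s), length Σ = 10.787288

segments=14 loops=1 length=10.787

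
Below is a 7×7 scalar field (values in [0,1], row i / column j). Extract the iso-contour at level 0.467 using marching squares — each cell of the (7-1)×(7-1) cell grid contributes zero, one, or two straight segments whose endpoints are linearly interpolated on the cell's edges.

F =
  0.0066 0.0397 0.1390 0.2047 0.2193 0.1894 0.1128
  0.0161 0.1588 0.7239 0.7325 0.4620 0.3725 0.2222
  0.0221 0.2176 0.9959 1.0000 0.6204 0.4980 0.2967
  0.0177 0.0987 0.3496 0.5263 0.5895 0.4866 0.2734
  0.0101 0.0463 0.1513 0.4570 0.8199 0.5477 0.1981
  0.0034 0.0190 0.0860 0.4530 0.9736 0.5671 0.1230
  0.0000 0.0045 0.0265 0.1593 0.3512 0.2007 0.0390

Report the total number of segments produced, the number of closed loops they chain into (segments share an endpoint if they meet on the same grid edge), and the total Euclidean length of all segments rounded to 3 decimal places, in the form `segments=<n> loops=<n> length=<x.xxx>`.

cell (0,1): code 0100 → (0.561,2.000)–(1.000,1.545)
cell (0,2): code 1100 → (0.497,3.000)–(0.561,2.000)
cell (0,3): code 1000 → (1.000,3.982)–(0.497,3.000)
cell (1,1): code 0110 → (1.000,1.545)–(2.000,1.320)
cell (1,3): code 1101 → (1.032,4.000)–(1.000,3.982)
cell (1,4): code 1100 → (1.753,5.000)–(1.032,4.000)
cell (1,5): code 1000 → (2.000,5.154)–(1.753,5.000)
cell (2,1): code 0010 → (2.000,1.320)–(2.818,2.000)
cell (2,2): code 0111 → (2.818,2.000)–(3.000,2.664)
cell (2,5): code 1001 → (3.000,5.092)–(2.000,5.154)
cell (3,2): code 0010 → (3.000,2.664)–(3.856,3.000)
cell (3,3): code 0111 → (3.856,3.000)–(4.000,3.028)
cell (3,5): code 1001 → (4.000,5.231)–(3.000,5.092)
cell (4,3): code 0110 → (4.000,3.028)–(5.000,3.027)
cell (4,5): code 1001 → (5.000,5.225)–(4.000,5.231)
cell (5,3): code 0010 → (5.000,3.027)–(5.814,4.000)
cell (5,4): code 0011 → (5.814,4.000)–(5.273,5.000)
cell (5,5): code 0001 → (5.273,5.000)–(5.000,5.225)
total: 18 segments, chained into 1 closed loop(s), length Σ = 14.912560

segments=18 loops=1 length=14.913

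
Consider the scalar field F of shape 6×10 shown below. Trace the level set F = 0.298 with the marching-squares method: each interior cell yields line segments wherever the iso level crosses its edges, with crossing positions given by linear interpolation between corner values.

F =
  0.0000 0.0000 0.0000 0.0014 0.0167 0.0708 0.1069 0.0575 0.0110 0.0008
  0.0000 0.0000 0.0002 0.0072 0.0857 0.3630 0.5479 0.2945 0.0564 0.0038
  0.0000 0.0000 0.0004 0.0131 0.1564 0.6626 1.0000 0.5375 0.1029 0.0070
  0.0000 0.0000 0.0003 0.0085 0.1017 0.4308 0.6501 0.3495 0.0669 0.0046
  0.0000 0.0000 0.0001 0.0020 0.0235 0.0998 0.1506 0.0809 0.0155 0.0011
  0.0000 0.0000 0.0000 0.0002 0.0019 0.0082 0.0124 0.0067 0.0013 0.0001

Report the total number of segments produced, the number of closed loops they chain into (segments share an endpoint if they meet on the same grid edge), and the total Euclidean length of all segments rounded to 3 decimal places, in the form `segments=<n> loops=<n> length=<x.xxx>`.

segments=12 loops=1 length=9.897

cell (0,4): code 0100 → (0.778,5.000)–(1.000,4.766)
cell (0,5): code 1100 → (0.433,6.000)–(0.778,5.000)
cell (0,6): code 1000 → (1.000,6.986)–(0.433,6.000)
cell (1,4): code 0110 → (1.000,4.766)–(2.000,4.280)
cell (1,6): code 1101 → (1.014,7.000)–(1.000,6.986)
cell (1,7): code 1000 → (2.000,7.551)–(1.014,7.000)
cell (2,4): code 0110 → (2.000,4.280)–(3.000,4.596)
cell (2,7): code 1001 → (3.000,7.182)–(2.000,7.551)
cell (3,4): code 0010 → (3.000,4.596)–(3.401,5.000)
cell (3,5): code 0011 → (3.401,5.000)–(3.705,6.000)
cell (3,6): code 0011 → (3.705,6.000)–(3.192,7.000)
cell (3,7): code 0001 → (3.192,7.000)–(3.000,7.182)
total: 12 segments, chained into 1 closed loop(s), length Σ = 9.896540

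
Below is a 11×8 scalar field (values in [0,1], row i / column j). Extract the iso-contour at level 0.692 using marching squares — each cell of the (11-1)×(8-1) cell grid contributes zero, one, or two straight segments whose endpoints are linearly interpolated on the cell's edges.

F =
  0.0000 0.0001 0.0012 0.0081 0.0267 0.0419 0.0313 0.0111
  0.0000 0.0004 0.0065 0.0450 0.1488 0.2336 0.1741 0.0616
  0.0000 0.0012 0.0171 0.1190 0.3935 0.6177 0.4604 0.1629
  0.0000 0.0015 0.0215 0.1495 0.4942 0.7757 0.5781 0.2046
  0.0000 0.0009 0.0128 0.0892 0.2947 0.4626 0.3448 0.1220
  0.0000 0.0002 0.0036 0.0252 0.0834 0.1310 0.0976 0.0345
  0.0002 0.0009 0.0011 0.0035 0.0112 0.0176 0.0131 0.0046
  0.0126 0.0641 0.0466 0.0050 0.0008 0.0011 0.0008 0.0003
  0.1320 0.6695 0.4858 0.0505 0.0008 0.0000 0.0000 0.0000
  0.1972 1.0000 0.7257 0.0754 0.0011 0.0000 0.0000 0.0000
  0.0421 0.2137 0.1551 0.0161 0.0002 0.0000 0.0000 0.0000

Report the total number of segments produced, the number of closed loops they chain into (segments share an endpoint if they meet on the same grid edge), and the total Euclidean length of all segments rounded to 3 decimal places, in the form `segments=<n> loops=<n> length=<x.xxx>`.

cell (2,4): code 0100 → (2.470,5.000)–(3.000,4.703)
cell (2,5): code 1000 → (3.000,5.424)–(2.470,5.000)
cell (3,4): code 0010 → (3.000,4.703)–(3.267,5.000)
cell (3,5): code 0001 → (3.267,5.000)–(3.000,5.424)
cell (8,0): code 0100 → (8.068,1.000)–(9.000,0.616)
cell (8,1): code 1100 → (8.860,2.000)–(8.068,1.000)
cell (8,2): code 1000 → (9.000,2.052)–(8.860,2.000)
cell (9,0): code 0010 → (9.000,0.616)–(9.392,1.000)
cell (9,1): code 0011 → (9.392,1.000)–(9.059,2.000)
cell (9,2): code 0001 → (9.059,2.000)–(9.000,2.052)
total: 10 segments, chained into 2 closed loop(s), length Σ = 6.300062

segments=10 loops=2 length=6.300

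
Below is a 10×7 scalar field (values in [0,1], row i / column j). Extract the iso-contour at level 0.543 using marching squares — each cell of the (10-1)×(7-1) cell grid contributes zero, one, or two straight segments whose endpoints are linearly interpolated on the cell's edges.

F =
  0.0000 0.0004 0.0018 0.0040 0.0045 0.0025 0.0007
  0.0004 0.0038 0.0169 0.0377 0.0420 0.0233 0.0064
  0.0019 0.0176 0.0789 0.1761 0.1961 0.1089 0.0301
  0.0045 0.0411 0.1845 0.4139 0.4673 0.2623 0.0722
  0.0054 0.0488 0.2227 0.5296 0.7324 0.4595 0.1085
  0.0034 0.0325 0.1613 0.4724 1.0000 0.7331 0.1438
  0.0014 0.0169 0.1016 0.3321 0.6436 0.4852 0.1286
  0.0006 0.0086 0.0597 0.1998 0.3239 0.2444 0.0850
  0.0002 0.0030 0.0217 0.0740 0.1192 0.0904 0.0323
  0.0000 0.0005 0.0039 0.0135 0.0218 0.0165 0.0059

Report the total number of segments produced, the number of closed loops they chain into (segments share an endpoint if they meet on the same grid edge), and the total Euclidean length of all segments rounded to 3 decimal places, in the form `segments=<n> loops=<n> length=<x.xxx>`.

cell (3,3): code 0100 → (3.286,4.000)–(4.000,3.066)
cell (3,4): code 1000 → (4.000,4.694)–(3.286,4.000)
cell (4,3): code 0110 → (4.000,3.066)–(5.000,3.134)
cell (4,4): code 1101 → (4.305,5.000)–(4.000,4.694)
cell (4,5): code 1000 → (5.000,5.323)–(4.305,5.000)
cell (5,3): code 0110 → (5.000,3.134)–(6.000,3.677)
cell (5,4): code 1011 → (6.000,4.635)–(5.767,5.000)
cell (5,5): code 0001 → (5.767,5.000)–(5.000,5.323)
cell (6,3): code 0010 → (6.000,3.677)–(6.315,4.000)
cell (6,4): code 0001 → (6.315,4.000)–(6.000,4.635)
total: 10 segments, chained into 1 closed loop(s), length Σ = 7.935073

segments=10 loops=1 length=7.935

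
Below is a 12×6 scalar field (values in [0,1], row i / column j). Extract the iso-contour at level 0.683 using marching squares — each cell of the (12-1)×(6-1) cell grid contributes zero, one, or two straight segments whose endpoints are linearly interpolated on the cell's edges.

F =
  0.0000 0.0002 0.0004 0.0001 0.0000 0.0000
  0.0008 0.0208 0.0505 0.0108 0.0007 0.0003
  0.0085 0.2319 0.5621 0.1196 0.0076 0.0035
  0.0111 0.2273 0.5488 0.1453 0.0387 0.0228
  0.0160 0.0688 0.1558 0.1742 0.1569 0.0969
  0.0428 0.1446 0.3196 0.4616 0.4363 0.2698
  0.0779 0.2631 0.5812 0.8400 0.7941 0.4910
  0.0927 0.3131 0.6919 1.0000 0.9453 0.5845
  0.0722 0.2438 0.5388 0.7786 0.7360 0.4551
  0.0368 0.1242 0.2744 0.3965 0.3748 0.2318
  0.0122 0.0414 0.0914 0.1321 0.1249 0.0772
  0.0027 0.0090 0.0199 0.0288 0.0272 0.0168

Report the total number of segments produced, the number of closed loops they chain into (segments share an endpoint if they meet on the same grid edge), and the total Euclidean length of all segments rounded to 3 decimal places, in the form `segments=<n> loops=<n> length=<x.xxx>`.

cell (5,2): code 0100 → (5.585,3.000)–(6.000,2.393)
cell (5,3): code 1100 → (5.689,4.000)–(5.585,3.000)
cell (5,4): code 1000 → (6.000,4.367)–(5.689,4.000)
cell (6,1): code 0100 → (6.920,2.000)–(7.000,1.977)
cell (6,2): code 1110 → (6.000,2.393)–(6.920,2.000)
cell (6,4): code 1001 → (7.000,4.727)–(6.000,4.367)
cell (7,1): code 0010 → (7.000,1.977)–(7.058,2.000)
cell (7,2): code 0111 → (7.058,2.000)–(8.000,2.601)
cell (7,4): code 1001 → (8.000,4.189)–(7.000,4.727)
cell (8,2): code 0010 → (8.000,2.601)–(8.250,3.000)
cell (8,3): code 0011 → (8.250,3.000)–(8.147,4.000)
cell (8,4): code 0001 → (8.147,4.000)–(8.000,4.189)
total: 12 segments, chained into 1 closed loop(s), length Σ = 8.398596

segments=12 loops=1 length=8.399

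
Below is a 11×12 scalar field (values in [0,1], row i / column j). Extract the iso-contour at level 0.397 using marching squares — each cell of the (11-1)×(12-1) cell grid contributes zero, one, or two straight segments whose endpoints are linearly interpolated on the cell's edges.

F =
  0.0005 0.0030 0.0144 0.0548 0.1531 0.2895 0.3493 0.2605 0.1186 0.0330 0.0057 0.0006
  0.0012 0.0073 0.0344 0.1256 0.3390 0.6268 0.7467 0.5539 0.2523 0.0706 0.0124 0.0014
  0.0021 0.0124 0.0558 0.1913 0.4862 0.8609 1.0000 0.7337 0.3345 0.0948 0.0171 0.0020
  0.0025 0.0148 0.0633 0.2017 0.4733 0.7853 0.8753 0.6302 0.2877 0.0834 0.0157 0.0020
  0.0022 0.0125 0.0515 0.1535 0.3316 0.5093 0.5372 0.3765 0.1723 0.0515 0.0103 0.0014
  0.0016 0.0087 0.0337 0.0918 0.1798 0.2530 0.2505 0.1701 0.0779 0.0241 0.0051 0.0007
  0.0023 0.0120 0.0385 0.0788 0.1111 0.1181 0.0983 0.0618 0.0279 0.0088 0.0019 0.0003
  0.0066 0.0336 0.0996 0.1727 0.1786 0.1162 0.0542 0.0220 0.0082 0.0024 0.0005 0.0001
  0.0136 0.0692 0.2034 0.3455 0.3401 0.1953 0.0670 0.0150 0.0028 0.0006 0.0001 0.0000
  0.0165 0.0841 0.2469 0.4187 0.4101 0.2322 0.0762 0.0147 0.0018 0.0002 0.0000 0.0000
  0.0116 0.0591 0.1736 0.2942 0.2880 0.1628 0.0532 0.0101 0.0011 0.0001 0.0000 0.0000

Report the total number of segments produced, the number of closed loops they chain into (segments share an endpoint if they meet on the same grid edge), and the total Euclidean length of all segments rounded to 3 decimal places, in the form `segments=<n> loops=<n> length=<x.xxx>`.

cell (0,4): code 0100 → (0.319,5.000)–(1.000,4.202)
cell (0,5): code 1100 → (0.120,6.000)–(0.319,5.000)
cell (0,6): code 1100 → (0.465,7.000)–(0.120,6.000)
cell (0,7): code 1000 → (1.000,7.520)–(0.465,7.000)
cell (1,3): code 0100 → (1.394,4.000)–(2.000,3.698)
cell (1,4): code 1110 → (1.000,4.202)–(1.394,4.000)
cell (1,7): code 1001 → (2.000,7.843)–(1.000,7.520)
cell (2,3): code 0110 → (2.000,3.698)–(3.000,3.719)
cell (2,7): code 1001 → (3.000,7.681)–(2.000,7.843)
cell (3,3): code 0010 → (3.000,3.719)–(3.538,4.000)
cell (3,4): code 0111 → (3.538,4.000)–(4.000,4.368)
cell (3,6): code 1011 → (4.000,6.872)–(3.919,7.000)
cell (3,7): code 0001 → (3.919,7.000)–(3.000,7.681)
cell (4,4): code 0010 → (4.000,4.368)–(4.438,5.000)
cell (4,5): code 0011 → (4.438,5.000)–(4.489,6.000)
cell (4,6): code 0001 → (4.489,6.000)–(4.000,6.872)
cell (8,2): code 0100 → (8.704,3.000)–(9.000,2.874)
cell (8,3): code 1100 → (8.813,4.000)–(8.704,3.000)
cell (8,4): code 1000 → (9.000,4.074)–(8.813,4.000)
cell (9,2): code 0010 → (9.000,2.874)–(9.174,3.000)
cell (9,3): code 0011 → (9.174,3.000)–(9.107,4.000)
cell (9,4): code 0001 → (9.107,4.000)–(9.000,4.074)
total: 22 segments, chained into 2 closed loop(s), length Σ = 16.197190

segments=22 loops=2 length=16.197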